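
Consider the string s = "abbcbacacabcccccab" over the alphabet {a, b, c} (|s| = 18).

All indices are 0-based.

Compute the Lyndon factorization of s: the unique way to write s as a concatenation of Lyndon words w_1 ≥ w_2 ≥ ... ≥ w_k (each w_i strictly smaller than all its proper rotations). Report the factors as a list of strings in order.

emit factor 1: 'abbcbacacabccccc' (i=0, period=16)
emit factor 2: 'ab' (i=16, period=2)

["abbcbacacabccccc", "ab"]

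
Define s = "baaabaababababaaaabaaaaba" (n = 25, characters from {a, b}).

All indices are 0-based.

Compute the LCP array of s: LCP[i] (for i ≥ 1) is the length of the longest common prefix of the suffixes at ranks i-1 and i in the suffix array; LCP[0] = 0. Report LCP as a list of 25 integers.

[0, 1, 6, 3, 5, 6, 2, 4, 5, 4, 1, 3, 8, 4, 3, 5, 7, 0, 2, 7, 4, 3, 2, 4, 6]

rank | idx | suffix
   0 |  24 | a
   1 |  19 | aaaaba
   2 |  14 | aaaabaaaaba
   3 |  20 | aaaba
   4 |  15 | aaabaaaaba
   5 |   1 | aaabaababababaaaabaaaaba
   6 |  21 | aaba
   7 |  16 | aabaaaaba
   8 |   2 | aabaababababaaaabaaaaba
   9 |   5 | aababababaaaabaaaaba
  10 |  22 | aba
  11 |  17 | abaaaaba
  12 |  12 | abaaaabaaaaba
  13 |   3 | abaababababaaaabaaaaba
  14 |  10 | ababaaaabaaaaba
  15 |   8 | abababaaaabaaaaba
  16 |   6 | ababababaaaabaaaaba
  17 |  23 | ba
  18 |  18 | baaaaba
  19 |  13 | baaaabaaaaba
  20 |   0 | baaabaababababaaaabaaaaba
  21 |   4 | baababababaaaabaaaaba
  22 |  11 | babaaaabaaaaba
  23 |   9 | bababaaaabaaaaba
  24 |   7 | babababaaaabaaaaba

SA = [24, 19, 14, 20, 15, 1, 21, 16, 2, 5, 22, 17, 12, 3, 10, 8, 6, 23, 18, 13, 0, 4, 11, 9, 7]
i: (SA[i-1],SA[i]) lcp shared
  1: (24,19) 1 'a'
  2: (19,14) 6 'aaaaba'
  3: (14,20) 3 'aaa'
  4: (20,15) 5 'aaaba'
  5: (15,1) 6 'aaabaa'
  6: (1,21) 2 'aa'
  7: (21,16) 4 'aaba'
  8: (16,2) 5 'aabaa'
  9: (2,5) 4 'aaba'
  10: (5,22) 1 'a'
  11: (22,17) 3 'aba'
  12: (17,12) 8 'abaaaaba'
  13: (12,3) 4 'abaa'
  14: (3,10) 3 'aba'
  15: (10,8) 5 'ababa'
  16: (8,6) 7 'abababa'
  17: (6,23) 0 ''
  18: (23,18) 2 'ba'
  19: (18,13) 7 'baaaaba'
  20: (13,0) 4 'baaa'
  21: (0,4) 3 'baa'
  22: (4,11) 2 'ba'
  23: (11,9) 4 'baba'
  24: (9,7) 6 'bababa'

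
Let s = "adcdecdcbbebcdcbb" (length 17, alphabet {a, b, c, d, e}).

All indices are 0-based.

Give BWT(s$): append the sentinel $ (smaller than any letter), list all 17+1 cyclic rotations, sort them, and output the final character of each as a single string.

rank  rotation            last
    0  $adcdecdcbbebcdcbb  b
    1  adcdecdcbbebcdcbb$  $
    2  b$adcdecdcbbebcdcb  b
    3  bb$adcdecdcbbebcdc  c
    4  bbebcdcbb$adcdecdc  c
    5  bcdcbb$adcdecdcbbe  e
    6  bebcdcbb$adcdecdcb  b
    7  cbb$adcdecdcbbebcd  d
    8  cbbebcdcbb$adcdecd  d
    9  cdcbb$adcdecdcbbeb  b
   10  cdcbbebcdcbb$adcde  e
   11  cdecdcbbebcdcbb$ad  d
   12  dcbb$adcdecdcbbebc  c
   13  dcbbebcdcbb$adcdec  c
   14  dcdecdcbbebcdcbb$a  a
   15  decdcbbebcdcbb$adc  c
   16  ebcdcbb$adcdecdcbb  b
   17  ecdcbbebcdcbb$adcd  d

b$bccebddbedccacbd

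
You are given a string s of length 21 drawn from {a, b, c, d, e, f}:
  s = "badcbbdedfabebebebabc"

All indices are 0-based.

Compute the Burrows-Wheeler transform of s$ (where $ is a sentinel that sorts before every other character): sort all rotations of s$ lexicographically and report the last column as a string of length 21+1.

rank  rotation                last
    0  $badcbbdedfabebebebabc  c
    1  abc$badcbbdedfabebebeb  b
    2  abebebebabc$badcbbdedf  f
    3  adcbbdedfabebebebabc$b  b
    4  babc$badcbbdedfabebebe  e
    5  badcbbdedfabebebebabc$  $
    6  bbdedfabebebebabc$badc  c
    7  bc$badcbbdedfabebebeba  a
    8  bdedfabebebebabc$badcb  b
    9  bebabc$badcbbdedfabebe  e
   10  bebebabc$badcbbdedfabe  e
   11  bebebebabc$badcbbdedfa  a
   12  c$badcbbdedfabebebebab  b
   13  cbbdedfabebebebabc$bad  d
   14  dcbbdedfabebebebabc$ba  a
   15  dedfabebebebabc$badcbb  b
   16  dfabebebebabc$badcbbde  e
   17  ebabc$badcbbdedfabebeb  b
   18  ebebabc$badcbbdedfabeb  b
   19  ebebebabc$badcbbdedfab  b
   20  edfabebebebabc$badcbbd  d
   21  fabebebebabc$badcbbded  d

cbfbe$cabeeabdabebbbdd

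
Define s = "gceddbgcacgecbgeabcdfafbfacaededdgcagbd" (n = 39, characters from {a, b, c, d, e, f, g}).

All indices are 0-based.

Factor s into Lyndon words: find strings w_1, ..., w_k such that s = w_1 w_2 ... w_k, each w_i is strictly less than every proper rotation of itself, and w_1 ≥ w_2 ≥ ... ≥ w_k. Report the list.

["g", "cedd", "bgc", "acgecbge", "abcdfafbfacaededdgcagbd"]

emit factor 1: 'g' (i=0, period=1)
emit factor 2: 'cedd' (i=1, period=4)
emit factor 3: 'bgc' (i=5, period=3)
emit factor 4: 'acgecbge' (i=8, period=8)
emit factor 5: 'abcdfafbfacaededdgcagbd' (i=16, period=23)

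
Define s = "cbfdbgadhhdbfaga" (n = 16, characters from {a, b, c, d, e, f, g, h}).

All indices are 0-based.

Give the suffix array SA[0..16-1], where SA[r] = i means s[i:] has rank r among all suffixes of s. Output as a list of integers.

sorted suffixes:
  #0 SA[0]=15  'a'
  #1 SA[1]=6  'adhhdbfaga'
  #2 SA[2]=13  'aga'
  #3 SA[3]=11  'bfaga'
  #4 SA[4]=1  'bfdbgadhhdbfaga'
  #5 SA[5]=4  'bgadhhdbfaga'
  #6 SA[6]=0  'cbfdbgadhhdbfaga'
  #7 SA[7]=10  'dbfaga'
  #8 SA[8]=3  'dbgadhhdbfaga'
  #9 SA[9]=7  'dhhdbfaga'
  #10 SA[10]=12  'faga'
  #11 SA[11]=2  'fdbgadhhdbfaga'
  #12 SA[12]=14  'ga'
  #13 SA[13]=5  'gadhhdbfaga'
  #14 SA[14]=9  'hdbfaga'
  #15 SA[15]=8  'hhdbfaga'

[15, 6, 13, 11, 1, 4, 0, 10, 3, 7, 12, 2, 14, 5, 9, 8]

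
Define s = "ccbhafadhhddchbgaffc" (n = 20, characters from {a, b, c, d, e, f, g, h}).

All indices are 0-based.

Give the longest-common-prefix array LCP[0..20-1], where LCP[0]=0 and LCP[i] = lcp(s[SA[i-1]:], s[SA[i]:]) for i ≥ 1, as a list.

sorted suffixes:
  #0 SA[0]=6  'adhhddchbgaffc'
  #1 SA[1]=4  'afadhhddchbgaffc'
  #2 SA[2]=16  'affc'
  #3 SA[3]=14  'bgaffc'
  #4 SA[4]=2  'bhafadhhddchbgaffc'
  #5 SA[5]=19  'c'
  #6 SA[6]=1  'cbhafadhhddchbgaffc'
  #7 SA[7]=0  'ccbhafadhhddchbgaffc'
  #8 SA[8]=12  'chbgaffc'
  #9 SA[9]=11  'dchbgaffc'
  #10 SA[10]=10  'ddchbgaffc'
  #11 SA[11]=7  'dhhddchbgaffc'
  #12 SA[12]=5  'fadhhddchbgaffc'
  #13 SA[13]=18  'fc'
  #14 SA[14]=17  'ffc'
  #15 SA[15]=15  'gaffc'
  #16 SA[16]=3  'hafadhhddchbgaffc'
  #17 SA[17]=13  'hbgaffc'
  #18 SA[18]=9  'hddchbgaffc'
  #19 SA[19]=8  'hhddchbgaffc'

SA = [6, 4, 16, 14, 2, 19, 1, 0, 12, 11, 10, 7, 5, 18, 17, 15, 3, 13, 9, 8]
[i] adj suffixes → lcp
  [1] 6/4 → 1 ('a')
  [2] 4/16 → 2 ('af')
  [3] 16/14 → 0 ('')
  [4] 14/2 → 1 ('b')
  [5] 2/19 → 0 ('')
  [6] 19/1 → 1 ('c')
  [7] 1/0 → 1 ('c')
  [8] 0/12 → 1 ('c')
  [9] 12/11 → 0 ('')
  [10] 11/10 → 1 ('d')
  [11] 10/7 → 1 ('d')
  [12] 7/5 → 0 ('')
  [13] 5/18 → 1 ('f')
  [14] 18/17 → 1 ('f')
  [15] 17/15 → 0 ('')
  [16] 15/3 → 0 ('')
  [17] 3/13 → 1 ('h')
  [18] 13/9 → 1 ('h')
  [19] 9/8 → 1 ('h')

[0, 1, 2, 0, 1, 0, 1, 1, 1, 0, 1, 1, 0, 1, 1, 0, 0, 1, 1, 1]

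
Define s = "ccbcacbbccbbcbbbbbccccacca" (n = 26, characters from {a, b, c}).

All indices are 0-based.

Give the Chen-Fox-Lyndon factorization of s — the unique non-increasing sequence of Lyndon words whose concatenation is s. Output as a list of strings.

["c", "c", "bc", "acbbccbbcbbbbbccccacc", "a"]

emit factor 1: 'c' (i=0, period=1)
emit factor 2: 'c' (i=1, period=1)
emit factor 3: 'bc' (i=2, period=2)
emit factor 4: 'acbbccbbcbbbbbccccacc' (i=4, period=21)
emit factor 5: 'a' (i=25, period=1)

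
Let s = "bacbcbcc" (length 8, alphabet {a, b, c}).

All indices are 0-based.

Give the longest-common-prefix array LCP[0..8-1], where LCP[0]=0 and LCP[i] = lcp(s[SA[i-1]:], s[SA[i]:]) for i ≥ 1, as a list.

[0, 0, 1, 2, 0, 1, 3, 1]

sorted suffixes:
  #0 SA[0]=1  'acbcbcc'
  #1 SA[1]=0  'bacbcbcc'
  #2 SA[2]=3  'bcbcc'
  #3 SA[3]=5  'bcc'
  #4 SA[4]=7  'c'
  #5 SA[5]=2  'cbcbcc'
  #6 SA[6]=4  'cbcc'
  #7 SA[7]=6  'cc'

SA = [1, 0, 3, 5, 7, 2, 4, 6]
i: (SA[i-1],SA[i]) lcp shared
  1: (1,0) 0 ''
  2: (0,3) 1 'b'
  3: (3,5) 2 'bc'
  4: (5,7) 0 ''
  5: (7,2) 1 'c'
  6: (2,4) 3 'cbc'
  7: (4,6) 1 'c'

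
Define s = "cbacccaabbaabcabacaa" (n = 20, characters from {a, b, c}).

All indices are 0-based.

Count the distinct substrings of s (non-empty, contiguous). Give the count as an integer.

180

sorted suffixes:
  #0 SA[0]=19  'a'
  #1 SA[1]=18  'aa'
  #2 SA[2]=6  'aabbaabcabacaa'
  #3 SA[3]=10  'aabcabacaa'
  #4 SA[4]=14  'abacaa'
  #5 SA[5]=7  'abbaabcabacaa'
  #6 SA[6]=11  'abcabacaa'
  #7 SA[7]=16  'acaa'
  #8 SA[8]=2  'acccaabbaabcabacaa'
  #9 SA[9]=9  'baabcabacaa'
  #10 SA[10]=15  'bacaa'
  #11 SA[11]=1  'bacccaabbaabcabacaa'
  #12 SA[12]=8  'bbaabcabacaa'
  #13 SA[13]=12  'bcabacaa'
  #14 SA[14]=17  'caa'
  #15 SA[15]=5  'caabbaabcabacaa'
  #16 SA[16]=13  'cabacaa'
  #17 SA[17]=0  'cbacccaabbaabcabacaa'
  #18 SA[18]=4  'ccaabbaabcabacaa'
  #19 SA[19]=3  'cccaabbaabcabacaa'

SA = [19, 18, 6, 10, 14, 7, 11, 16, 2, 9, 15, 1, 8, 12, 17, 5, 13, 0, 4, 3]
rank  pair      lcp
   1  s[19:],s[18:]  1  'a'
   2  s[18:],s[6:]  2  'aa'
   3  s[6:],s[10:]  3  'aab'
   4  s[10:],s[14:]  1  'a'
   5  s[14:],s[7:]  2  'ab'
   6  s[7:],s[11:]  2  'ab'
   7  s[11:],s[16:]  1  'a'
   8  s[16:],s[2:]  2  'ac'
   9  s[2:],s[9:]  0  ''
  10  s[9:],s[15:]  2  'ba'
  11  s[15:],s[1:]  3  'bac'
  12  s[1:],s[8:]  1  'b'
  13  s[8:],s[12:]  1  'b'
  14  s[12:],s[17:]  0  ''
  15  s[17:],s[5:]  3  'caa'
  16  s[5:],s[13:]  2  'ca'
  17  s[13:],s[0:]  1  'c'
  18  s[0:],s[4:]  1  'c'
  19  s[4:],s[3:]  2  'cc'

n(n+1)/2 = 20·21/2 = 210
Σ LCP = 0 + 1 + 2 + 3 + 1 + 2 + 2 + 1 + 2 + 0 + 2 + 3 + 1 + 1 + 0 + 3 + 2 + 1 + 1 + 2 = 30
distinct = 210 − 30 = 180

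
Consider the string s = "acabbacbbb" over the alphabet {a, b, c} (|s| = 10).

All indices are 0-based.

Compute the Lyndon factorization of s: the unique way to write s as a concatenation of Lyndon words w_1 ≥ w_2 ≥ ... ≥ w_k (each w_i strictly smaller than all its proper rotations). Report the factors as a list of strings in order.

emit factor 1: 'ac' (i=0, period=2)
emit factor 2: 'abbacbbb' (i=2, period=8)

["ac", "abbacbbb"]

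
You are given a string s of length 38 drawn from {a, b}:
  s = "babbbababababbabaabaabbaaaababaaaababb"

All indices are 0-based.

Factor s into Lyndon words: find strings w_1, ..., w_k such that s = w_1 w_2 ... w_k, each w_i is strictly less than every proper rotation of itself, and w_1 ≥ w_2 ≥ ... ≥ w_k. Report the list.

emit factor 1: 'b' (i=0, period=1)
emit factor 2: 'abbb' (i=1, period=4)
emit factor 3: 'ababababb' (i=5, period=9)
emit factor 4: 'ab' (i=14, period=2)
emit factor 5: 'aabaabb' (i=16, period=7)
emit factor 6: 'aaaababaaaababb' (i=23, period=15)

["b", "abbb", "ababababb", "ab", "aabaabb", "aaaababaaaababb"]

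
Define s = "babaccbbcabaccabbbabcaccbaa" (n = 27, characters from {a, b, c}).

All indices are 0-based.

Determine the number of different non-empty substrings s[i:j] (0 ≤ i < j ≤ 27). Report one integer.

325

rank→(start, suffix):
  0 → (26, 'a')
  1 → (25, 'aa')
  2 → (9, 'abaccabbbabcaccbaa')
  3 → (1, 'abaccbbcabaccabbbabcaccbaa')
  4 → (14, 'abbbabcaccbaa')
  5 → (18, 'abcaccbaa')
  6 → (11, 'accabbbabcaccbaa')
  7 → (21, 'accbaa')
  8 → (3, 'accbbcabaccabbbabcaccbaa')
  9 → (24, 'baa')
  10 → (0, 'babaccbbcabaccabbbabcaccbaa')
  11 → (17, 'babcaccbaa')
  12 → (10, 'baccabbbabcaccbaa')
  13 → (2, 'baccbbcabaccabbbabcaccbaa')
  14 → (16, 'bbabcaccbaa')
  15 → (15, 'bbbabcaccbaa')
  16 → (6, 'bbcabaccabbbabcaccbaa')
  17 → (7, 'bcabaccabbbabcaccbaa')
  18 → (19, 'bcaccbaa')
  19 → (8, 'cabaccabbbabcaccbaa')
  20 → (13, 'cabbbabcaccbaa')
  21 → (20, 'caccbaa')
  22 → (23, 'cbaa')
  23 → (5, 'cbbcabaccabbbabcaccbaa')
  24 → (12, 'ccabbbabcaccbaa')
  25 → (22, 'ccbaa')
  26 → (4, 'ccbbcabaccabbbabcaccbaa')

SA = [26, 25, 9, 1, 14, 18, 11, 21, 3, 24, 0, 17, 10, 2, 16, 15, 6, 7, 19, 8, 13, 20, 23, 5, 12, 22, 4]
i: (SA[i-1],SA[i]) lcp shared
  1: (26,25) 1 'a'
  2: (25,9) 1 'a'
  3: (9,1) 5 'abacc'
  4: (1,14) 2 'ab'
  5: (14,18) 2 'ab'
  6: (18,11) 1 'a'
  7: (11,21) 3 'acc'
  8: (21,3) 4 'accb'
  9: (3,24) 0 ''
  10: (24,0) 2 'ba'
  11: (0,17) 3 'bab'
  12: (17,10) 2 'ba'
  13: (10,2) 4 'bacc'
  14: (2,16) 1 'b'
  15: (16,15) 2 'bb'
  16: (15,6) 2 'bb'
  17: (6,7) 1 'b'
  18: (7,19) 3 'bca'
  19: (19,8) 0 ''
  20: (8,13) 3 'cab'
  21: (13,20) 2 'ca'
  22: (20,23) 1 'c'
  23: (23,5) 2 'cb'
  24: (5,12) 1 'c'
  25: (12,22) 2 'cc'
  26: (22,4) 3 'ccb'

n(n+1)/2 = 27·28/2 = 378
Σ LCP = 0 + 1 + 1 + 5 + 2 + 2 + 1 + 3 + 4 + 0 + 2 + 3 + 2 + 4 + 1 + 2 + 2 + 1 + 3 + 0 + 3 + 2 + 1 + 2 + 1 + 2 + 3 = 53
distinct = 378 − 53 = 325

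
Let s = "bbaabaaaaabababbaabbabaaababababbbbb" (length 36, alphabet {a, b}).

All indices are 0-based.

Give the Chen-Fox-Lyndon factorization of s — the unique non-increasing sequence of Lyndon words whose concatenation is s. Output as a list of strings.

["b", "b", "aab", "aaaaabababbaabbabaaababababbbbb"]

emit factor 1: 'b' (i=0, period=1)
emit factor 2: 'b' (i=1, period=1)
emit factor 3: 'aab' (i=2, period=3)
emit factor 4: 'aaaaabababbaabbabaaababababbbbb' (i=5, period=31)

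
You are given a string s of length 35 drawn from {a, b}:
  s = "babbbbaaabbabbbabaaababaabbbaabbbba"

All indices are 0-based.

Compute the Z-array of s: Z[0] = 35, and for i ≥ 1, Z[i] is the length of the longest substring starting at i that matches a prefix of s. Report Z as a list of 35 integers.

[35, 0, 1, 1, 1, 2, 0, 0, 0, 1, 5, 0, 1, 1, 3, 0, 2, 0, 0, 0, 3, 0, 2, 0, 0, 1, 1, 2, 0, 0, 1, 1, 1, 2, 0]

Z[0]=35
i=1: i≥r, start 0; Z[1]=0
i=2: i≥r, start 0; Z[2]=1 extend→box=[2,3)
i=3: i≥r, start 0; Z[3]=1 extend→box=[3,4)
i=4: i≥r, start 0; Z[4]=1 extend→box=[4,5)
i=5: i≥r, start 0; Z[5]=2 extend→box=[5,7)
i=6: min(r-i=1, Z[1]=0)=0; Z[6]=0
i=7: i≥r, start 0; Z[7]=0
i=8: i≥r, start 0; Z[8]=0
i=9: i≥r, start 0; Z[9]=1 extend→box=[9,10)
i=10: i≥r, start 0; Z[10]=5 extend→box=[10,15)
i=11: min(r-i=4, Z[1]=0)=0; Z[11]=0
i=12: min(r-i=3, Z[2]=1)=1; Z[12]=1
i=13: min(r-i=2, Z[3]=1)=1; Z[13]=1
i=14: min(r-i=1, Z[4]=1)=1; Z[14]=3 extend→box=[14,17)
i=15: min(r-i=2, Z[1]=0)=0; Z[15]=0
i=16: min(r-i=1, Z[2]=1)=1; Z[16]=2 extend→box=[16,18)
i=17: min(r-i=1, Z[1]=0)=0; Z[17]=0
i=18: i≥r, start 0; Z[18]=0
i=19: i≥r, start 0; Z[19]=0
i=20: i≥r, start 0; Z[20]=3 extend→box=[20,23)
i=21: min(r-i=2, Z[1]=0)=0; Z[21]=0
i=22: min(r-i=1, Z[2]=1)=1; Z[22]=2 extend→box=[22,24)
i=23: min(r-i=1, Z[1]=0)=0; Z[23]=0
i=24: i≥r, start 0; Z[24]=0
i=25: i≥r, start 0; Z[25]=1 extend→box=[25,26)
i=26: i≥r, start 0; Z[26]=1 extend→box=[26,27)
i=27: i≥r, start 0; Z[27]=2 extend→box=[27,29)
i=28: min(r-i=1, Z[1]=0)=0; Z[28]=0
i=29: i≥r, start 0; Z[29]=0
i=30: i≥r, start 0; Z[30]=1 extend→box=[30,31)
i=31: i≥r, start 0; Z[31]=1 extend→box=[31,32)
i=32: i≥r, start 0; Z[32]=1 extend→box=[32,33)
i=33: i≥r, start 0; Z[33]=2 extend→box=[33,35)
i=34: min(r-i=1, Z[1]=0)=0; Z[34]=0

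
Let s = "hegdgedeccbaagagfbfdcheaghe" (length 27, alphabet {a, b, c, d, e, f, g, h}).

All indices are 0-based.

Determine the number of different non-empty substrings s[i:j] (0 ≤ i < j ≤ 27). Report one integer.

355

rank→(start, suffix):
  0 → (11, 'aagagfbfdcheaghe')
  1 → (12, 'agagfbfdcheaghe')
  2 → (14, 'agfbfdcheaghe')
  3 → (23, 'aghe')
  4 → (10, 'baagagfbfdcheaghe')
  5 → (17, 'bfdcheaghe')
  6 → (9, 'cbaagagfbfdcheaghe')
  7 → (8, 'ccbaagagfbfdcheaghe')
  8 → (20, 'cheaghe')
  9 → (19, 'dcheaghe')
  10 → (6, 'deccbaagagfbfdcheaghe')
  11 → (3, 'dgedeccbaagagfbfdcheaghe')
  12 → (26, 'e')
  13 → (22, 'eaghe')
  14 → (7, 'eccbaagagfbfdcheaghe')
  15 → (5, 'edeccbaagagfbfdcheaghe')
  16 → (1, 'egdgedeccbaagagfbfdcheaghe')
  17 → (16, 'fbfdcheaghe')
  18 → (18, 'fdcheaghe')
  19 → (13, 'gagfbfdcheaghe')
  20 → (2, 'gdgedeccbaagagfbfdcheaghe')
  21 → (4, 'gedeccbaagagfbfdcheaghe')
  22 → (15, 'gfbfdcheaghe')
  23 → (24, 'ghe')
  24 → (25, 'he')
  25 → (21, 'heaghe')
  26 → (0, 'hegdgedeccbaagagfbfdcheaghe')

SA = [11, 12, 14, 23, 10, 17, 9, 8, 20, 19, 6, 3, 26, 22, 7, 5, 1, 16, 18, 13, 2, 4, 15, 24, 25, 21, 0]
rank  pair      lcp
   1  s[11:],s[12:]  1  'a'
   2  s[12:],s[14:]  2  'ag'
   3  s[14:],s[23:]  2  'ag'
   4  s[23:],s[10:]  0  ''
   5  s[10:],s[17:]  1  'b'
   6  s[17:],s[9:]  0  ''
   7  s[9:],s[8:]  1  'c'
   8  s[8:],s[20:]  1  'c'
   9  s[20:],s[19:]  0  ''
  10  s[19:],s[6:]  1  'd'
  11  s[6:],s[3:]  1  'd'
  12  s[3:],s[26:]  0  ''
  13  s[26:],s[22:]  1  'e'
  14  s[22:],s[7:]  1  'e'
  15  s[7:],s[5:]  1  'e'
  16  s[5:],s[1:]  1  'e'
  17  s[1:],s[16:]  0  ''
  18  s[16:],s[18:]  1  'f'
  19  s[18:],s[13:]  0  ''
  20  s[13:],s[2:]  1  'g'
  21  s[2:],s[4:]  1  'g'
  22  s[4:],s[15:]  1  'g'
  23  s[15:],s[24:]  1  'g'
  24  s[24:],s[25:]  0  ''
  25  s[25:],s[21:]  2  'he'
  26  s[21:],s[0:]  2  'he'

n(n+1)/2 = 27·28/2 = 378
Σ LCP = 0 + 1 + 2 + 2 + 0 + 1 + 0 + 1 + 1 + 0 + 1 + 1 + 0 + 1 + 1 + 1 + 1 + 0 + 1 + 0 + 1 + 1 + 1 + 1 + 0 + 2 + 2 = 23
distinct = 378 − 23 = 355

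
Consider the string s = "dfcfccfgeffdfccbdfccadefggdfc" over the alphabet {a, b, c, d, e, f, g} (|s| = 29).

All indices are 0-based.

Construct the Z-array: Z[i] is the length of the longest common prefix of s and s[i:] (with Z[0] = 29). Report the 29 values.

[29, 0, 0, 0, 0, 0, 0, 0, 0, 0, 0, 3, 0, 0, 0, 0, 3, 0, 0, 0, 0, 1, 0, 0, 0, 0, 3, 0, 0]

Z[0]=29
i=1: i≥r, start 0; Z[1]=0
i=2: i≥r, start 0; Z[2]=0
i=3: i≥r, start 0; Z[3]=0
i=4: i≥r, start 0; Z[4]=0
i=5: i≥r, start 0; Z[5]=0
i=6: i≥r, start 0; Z[6]=0
i=7: i≥r, start 0; Z[7]=0
i=8: i≥r, start 0; Z[8]=0
i=9: i≥r, start 0; Z[9]=0
i=10: i≥r, start 0; Z[10]=0
i=11: i≥r, start 0; Z[11]=3 extend→box=[11,14)
i=12: min(r-i=2, Z[1]=0)=0; Z[12]=0
i=13: min(r-i=1, Z[2]=0)=0; Z[13]=0
i=14: i≥r, start 0; Z[14]=0
i=15: i≥r, start 0; Z[15]=0
i=16: i≥r, start 0; Z[16]=3 extend→box=[16,19)
i=17: min(r-i=2, Z[1]=0)=0; Z[17]=0
i=18: min(r-i=1, Z[2]=0)=0; Z[18]=0
i=19: i≥r, start 0; Z[19]=0
i=20: i≥r, start 0; Z[20]=0
i=21: i≥r, start 0; Z[21]=1 extend→box=[21,22)
i=22: i≥r, start 0; Z[22]=0
i=23: i≥r, start 0; Z[23]=0
i=24: i≥r, start 0; Z[24]=0
i=25: i≥r, start 0; Z[25]=0
i=26: i≥r, start 0; Z[26]=3 extend→box=[26,29)
i=27: min(r-i=2, Z[1]=0)=0; Z[27]=0
i=28: min(r-i=1, Z[2]=0)=0; Z[28]=0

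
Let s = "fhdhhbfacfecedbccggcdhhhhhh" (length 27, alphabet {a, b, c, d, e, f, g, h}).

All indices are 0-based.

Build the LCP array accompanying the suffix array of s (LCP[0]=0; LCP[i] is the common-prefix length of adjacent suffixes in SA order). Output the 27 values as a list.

rank→(start, suffix):
  0 → (7, 'acfecedbccggcdhhhhhh')
  1 → (14, 'bccggcdhhhhhh')
  2 → (5, 'bfacfecedbccggcdhhhhhh')
  3 → (15, 'ccggcdhhhhhh')
  4 → (19, 'cdhhhhhh')
  5 → (11, 'cedbccggcdhhhhhh')
  6 → (8, 'cfecedbccggcdhhhhhh')
  7 → (16, 'cggcdhhhhhh')
  8 → (13, 'dbccggcdhhhhhh')
  9 → (2, 'dhhbfacfecedbccggcdhhhhhh')
  10 → (20, 'dhhhhhh')
  11 → (10, 'ecedbccggcdhhhhhh')
  12 → (12, 'edbccggcdhhhhhh')
  13 → (6, 'facfecedbccggcdhhhhhh')
  14 → (9, 'fecedbccggcdhhhhhh')
  15 → (0, 'fhdhhbfacfecedbccggcdhhhhhh')
  16 → (18, 'gcdhhhhhh')
  17 → (17, 'ggcdhhhhhh')
  18 → (26, 'h')
  19 → (4, 'hbfacfecedbccggcdhhhhhh')
  20 → (1, 'hdhhbfacfecedbccggcdhhhhhh')
  21 → (25, 'hh')
  22 → (3, 'hhbfacfecedbccggcdhhhhhh')
  23 → (24, 'hhh')
  24 → (23, 'hhhh')
  25 → (22, 'hhhhh')
  26 → (21, 'hhhhhh')

SA = [7, 14, 5, 15, 19, 11, 8, 16, 13, 2, 20, 10, 12, 6, 9, 0, 18, 17, 26, 4, 1, 25, 3, 24, 23, 22, 21]
i: (SA[i-1],SA[i]) lcp shared
  1: (7,14) 0 ''
  2: (14,5) 1 'b'
  3: (5,15) 0 ''
  4: (15,19) 1 'c'
  5: (19,11) 1 'c'
  6: (11,8) 1 'c'
  7: (8,16) 1 'c'
  8: (16,13) 0 ''
  9: (13,2) 1 'd'
  10: (2,20) 3 'dhh'
  11: (20,10) 0 ''
  12: (10,12) 1 'e'
  13: (12,6) 0 ''
  14: (6,9) 1 'f'
  15: (9,0) 1 'f'
  16: (0,18) 0 ''
  17: (18,17) 1 'g'
  18: (17,26) 0 ''
  19: (26,4) 1 'h'
  20: (4,1) 1 'h'
  21: (1,25) 1 'h'
  22: (25,3) 2 'hh'
  23: (3,24) 2 'hh'
  24: (24,23) 3 'hhh'
  25: (23,22) 4 'hhhh'
  26: (22,21) 5 'hhhhh'

[0, 0, 1, 0, 1, 1, 1, 1, 0, 1, 3, 0, 1, 0, 1, 1, 0, 1, 0, 1, 1, 1, 2, 2, 3, 4, 5]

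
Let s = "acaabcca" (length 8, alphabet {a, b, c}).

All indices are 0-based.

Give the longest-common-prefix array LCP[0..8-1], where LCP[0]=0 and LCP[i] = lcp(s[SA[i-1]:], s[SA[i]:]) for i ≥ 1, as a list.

sorted suffixes:
  #0 SA[0]=7  'a'
  #1 SA[1]=2  'aabcca'
  #2 SA[2]=3  'abcca'
  #3 SA[3]=0  'acaabcca'
  #4 SA[4]=4  'bcca'
  #5 SA[5]=6  'ca'
  #6 SA[6]=1  'caabcca'
  #7 SA[7]=5  'cca'

SA = [7, 2, 3, 0, 4, 6, 1, 5]
rank  pair      lcp
   1  s[7:],s[2:]  1  'a'
   2  s[2:],s[3:]  1  'a'
   3  s[3:],s[0:]  1  'a'
   4  s[0:],s[4:]  0  ''
   5  s[4:],s[6:]  0  ''
   6  s[6:],s[1:]  2  'ca'
   7  s[1:],s[5:]  1  'c'

[0, 1, 1, 1, 0, 0, 2, 1]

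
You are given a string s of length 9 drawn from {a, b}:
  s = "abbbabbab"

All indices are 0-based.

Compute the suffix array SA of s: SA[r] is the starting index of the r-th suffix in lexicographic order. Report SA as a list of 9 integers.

rank→(start, suffix):
  0 → (7, 'ab')
  1 → (4, 'abbab')
  2 → (0, 'abbbabbab')
  3 → (8, 'b')
  4 → (6, 'bab')
  5 → (3, 'babbab')
  6 → (5, 'bbab')
  7 → (2, 'bbabbab')
  8 → (1, 'bbbabbab')

[7, 4, 0, 8, 6, 3, 5, 2, 1]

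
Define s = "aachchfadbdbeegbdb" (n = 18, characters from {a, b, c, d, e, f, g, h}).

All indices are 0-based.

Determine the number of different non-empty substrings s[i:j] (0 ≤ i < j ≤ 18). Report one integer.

156

rank→(start, suffix):
  0 → (0, 'aachchfadbdbeegbdb')
  1 → (1, 'achchfadbdbeegbdb')
  2 → (7, 'adbdbeegbdb')
  3 → (17, 'b')
  4 → (15, 'bdb')
  5 → (9, 'bdbeegbdb')
  6 → (11, 'beegbdb')
  7 → (2, 'chchfadbdbeegbdb')
  8 → (4, 'chfadbdbeegbdb')
  9 → (16, 'db')
  10 → (8, 'dbdbeegbdb')
  11 → (10, 'dbeegbdb')
  12 → (12, 'eegbdb')
  13 → (13, 'egbdb')
  14 → (6, 'fadbdbeegbdb')
  15 → (14, 'gbdb')
  16 → (3, 'hchfadbdbeegbdb')
  17 → (5, 'hfadbdbeegbdb')

SA = [0, 1, 7, 17, 15, 9, 11, 2, 4, 16, 8, 10, 12, 13, 6, 14, 3, 5]
i: (SA[i-1],SA[i]) lcp shared
  1: (0,1) 1 'a'
  2: (1,7) 1 'a'
  3: (7,17) 0 ''
  4: (17,15) 1 'b'
  5: (15,9) 3 'bdb'
  6: (9,11) 1 'b'
  7: (11,2) 0 ''
  8: (2,4) 2 'ch'
  9: (4,16) 0 ''
  10: (16,8) 2 'db'
  11: (8,10) 2 'db'
  12: (10,12) 0 ''
  13: (12,13) 1 'e'
  14: (13,6) 0 ''
  15: (6,14) 0 ''
  16: (14,3) 0 ''
  17: (3,5) 1 'h'

n(n+1)/2 = 18·19/2 = 171
Σ LCP = 0 + 1 + 1 + 0 + 1 + 3 + 1 + 0 + 2 + 0 + 2 + 2 + 0 + 1 + 0 + 0 + 0 + 1 = 15
distinct = 171 − 15 = 156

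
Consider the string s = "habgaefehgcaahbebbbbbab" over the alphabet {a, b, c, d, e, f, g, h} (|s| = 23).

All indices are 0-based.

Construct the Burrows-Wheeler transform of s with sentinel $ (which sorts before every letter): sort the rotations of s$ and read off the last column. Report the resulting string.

rank  rotation                  last
    0  $habgaefehgcaahbebbbbbab  b
    1  aahbebbbbbab$habgaefehgc  c
    2  ab$habgaefehgcaahbebbbbb  b
    3  abgaefehgcaahbebbbbbab$h  h
    4  aefehgcaahbebbbbbab$habg  g
    5  ahbebbbbbab$habgaefehgca  a
    6  b$habgaefehgcaahbebbbbba  a
    7  bab$habgaefehgcaahbebbbb  b
    8  bbab$habgaefehgcaahbebbb  b
    9  bbbab$habgaefehgcaahbebb  b
   10  bbbbab$habgaefehgcaahbeb  b
   11  bbbbbab$habgaefehgcaahbe  e
   12  bebbbbbab$habgaefehgcaah  h
   13  bgaefehgcaahbebbbbbab$ha  a
   14  caahbebbbbbab$habgaefehg  g
   15  ebbbbbab$habgaefehgcaahb  b
   16  efehgcaahbebbbbbab$habga  a
   17  ehgcaahbebbbbbab$habgaef  f
   18  fehgcaahbebbbbbab$habgae  e
   19  gaefehgcaahbebbbbbab$hab  b
   20  gcaahbebbbbbab$habgaefeh  h
   21  habgaefehgcaahbebbbbbab$  $
   22  hbebbbbbab$habgaefehgcaa  a
   23  hgcaahbebbbbbab$habgaefe  e

bcbhgaabbbbehagbafebh$ae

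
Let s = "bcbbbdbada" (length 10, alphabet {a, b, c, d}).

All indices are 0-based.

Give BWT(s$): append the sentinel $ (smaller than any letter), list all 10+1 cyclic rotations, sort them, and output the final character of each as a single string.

rank  rotation     last
    0  $bcbbbdbada  a
    1  a$bcbbbdbad  d
    2  ada$bcbbbdb  b
    3  bada$bcbbbd  d
    4  bbbdbada$bc  c
    5  bbdbada$bcb  b
    6  bcbbbdbada$  $
    7  bdbada$bcbb  b
    8  cbbbdbada$b  b
    9  da$bcbbbdba  a
   10  dbada$bcbbb  b

adbdcb$bbab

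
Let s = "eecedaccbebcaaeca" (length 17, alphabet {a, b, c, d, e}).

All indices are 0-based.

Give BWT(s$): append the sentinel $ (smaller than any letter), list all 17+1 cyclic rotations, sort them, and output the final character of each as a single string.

rank  rotation            last
    0  $eecedaccbebcaaeca  a
    1  a$eecedaccbebcaaec  c
    2  aaeca$eecedaccbebc  c
    3  accbebcaaeca$eeced  d
    4  aeca$eecedaccbebca  a
    5  bcaaeca$eecedaccbe  e
    6  bebcaaeca$eecedacc  c
    7  ca$eecedaccbebcaae  e
    8  caaeca$eecedaccbeb  b
    9  cbebcaaeca$eecedac  c
   10  ccbebcaaeca$eeceda  a
   11  cedaccbebcaaeca$ee  e
   12  daccbebcaaeca$eece  e
   13  ebcaaeca$eecedaccb  b
   14  eca$eecedaccbebcaa  a
   15  ecedaccbebcaaeca$e  e
   16  edaccbebcaaeca$eec  c
   17  eecedaccbebcaaeca$  $

accdaecebcaeebaec$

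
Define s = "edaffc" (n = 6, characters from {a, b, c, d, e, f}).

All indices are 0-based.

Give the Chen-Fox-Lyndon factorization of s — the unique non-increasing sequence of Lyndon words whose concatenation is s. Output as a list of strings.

emit factor 1: 'e' (i=0, period=1)
emit factor 2: 'd' (i=1, period=1)
emit factor 3: 'affc' (i=2, period=4)

["e", "d", "affc"]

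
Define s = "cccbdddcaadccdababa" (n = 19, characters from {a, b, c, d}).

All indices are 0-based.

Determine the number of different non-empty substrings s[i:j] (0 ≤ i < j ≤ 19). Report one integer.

168

rank | idx | suffix
   0 |  18 | a
   1 |   8 | aadccdababa
   2 |  16 | aba
   3 |  14 | ababa
   4 |   9 | adccdababa
   5 |  17 | ba
   6 |  15 | baba
   7 |   3 | bdddcaadccdababa
   8 |   7 | caadccdababa
   9 |   2 | cbdddcaadccdababa
  10 |   1 | ccbdddcaadccdababa
  11 |   0 | cccbdddcaadccdababa
  12 |  11 | ccdababa
  13 |  12 | cdababa
  14 |  13 | dababa
  15 |   6 | dcaadccdababa
  16 |  10 | dccdababa
  17 |   5 | ddcaadccdababa
  18 |   4 | dddcaadccdababa

SA = [18, 8, 16, 14, 9, 17, 15, 3, 7, 2, 1, 0, 11, 12, 13, 6, 10, 5, 4]
[i] adj suffixes → lcp
  [1] 18/8 → 1 ('a')
  [2] 8/16 → 1 ('a')
  [3] 16/14 → 3 ('aba')
  [4] 14/9 → 1 ('a')
  [5] 9/17 → 0 ('')
  [6] 17/15 → 2 ('ba')
  [7] 15/3 → 1 ('b')
  [8] 3/7 → 0 ('')
  [9] 7/2 → 1 ('c')
  [10] 2/1 → 1 ('c')
  [11] 1/0 → 2 ('cc')
  [12] 0/11 → 2 ('cc')
  [13] 11/12 → 1 ('c')
  [14] 12/13 → 0 ('')
  [15] 13/6 → 1 ('d')
  [16] 6/10 → 2 ('dc')
  [17] 10/5 → 1 ('d')
  [18] 5/4 → 2 ('dd')

n(n+1)/2 = 19·20/2 = 190
Σ LCP = 0 + 1 + 1 + 3 + 1 + 0 + 2 + 1 + 0 + 1 + 1 + 2 + 2 + 1 + 0 + 1 + 2 + 1 + 2 = 22
distinct = 190 − 22 = 168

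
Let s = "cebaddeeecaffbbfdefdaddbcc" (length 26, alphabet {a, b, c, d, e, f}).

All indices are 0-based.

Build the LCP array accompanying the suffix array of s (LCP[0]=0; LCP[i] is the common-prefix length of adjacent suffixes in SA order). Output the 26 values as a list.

[0, 3, 1, 0, 1, 1, 1, 0, 1, 1, 1, 0, 1, 1, 2, 1, 2, 0, 1, 1, 2, 1, 0, 1, 2, 1]

sorted suffixes:
  #0 SA[0]=20  'addbcc'
  #1 SA[1]=3  'addeeecaffbbfdefdaddbcc'
  #2 SA[2]=10  'affbbfdefdaddbcc'
  #3 SA[3]=2  'baddeeecaffbbfdefdaddbcc'
  #4 SA[4]=13  'bbfdefdaddbcc'
  #5 SA[5]=23  'bcc'
  #6 SA[6]=14  'bfdefdaddbcc'
  #7 SA[7]=25  'c'
  #8 SA[8]=9  'caffbbfdefdaddbcc'
  #9 SA[9]=24  'cc'
  #10 SA[10]=0  'cebaddeeecaffbbfdefdaddbcc'
  #11 SA[11]=19  'daddbcc'
  #12 SA[12]=22  'dbcc'
  #13 SA[13]=21  'ddbcc'
  #14 SA[14]=4  'ddeeecaffbbfdefdaddbcc'
  #15 SA[15]=5  'deeecaffbbfdefdaddbcc'
  #16 SA[16]=16  'defdaddbcc'
  #17 SA[17]=1  'ebaddeeecaffbbfdefdaddbcc'
  #18 SA[18]=8  'ecaffbbfdefdaddbcc'
  #19 SA[19]=7  'eecaffbbfdefdaddbcc'
  #20 SA[20]=6  'eeecaffbbfdefdaddbcc'
  #21 SA[21]=17  'efdaddbcc'
  #22 SA[22]=12  'fbbfdefdaddbcc'
  #23 SA[23]=18  'fdaddbcc'
  #24 SA[24]=15  'fdefdaddbcc'
  #25 SA[25]=11  'ffbbfdefdaddbcc'

SA = [20, 3, 10, 2, 13, 23, 14, 25, 9, 24, 0, 19, 22, 21, 4, 5, 16, 1, 8, 7, 6, 17, 12, 18, 15, 11]
i: (SA[i-1],SA[i]) lcp shared
  1: (20,3) 3 'add'
  2: (3,10) 1 'a'
  3: (10,2) 0 ''
  4: (2,13) 1 'b'
  5: (13,23) 1 'b'
  6: (23,14) 1 'b'
  7: (14,25) 0 ''
  8: (25,9) 1 'c'
  9: (9,24) 1 'c'
  10: (24,0) 1 'c'
  11: (0,19) 0 ''
  12: (19,22) 1 'd'
  13: (22,21) 1 'd'
  14: (21,4) 2 'dd'
  15: (4,5) 1 'd'
  16: (5,16) 2 'de'
  17: (16,1) 0 ''
  18: (1,8) 1 'e'
  19: (8,7) 1 'e'
  20: (7,6) 2 'ee'
  21: (6,17) 1 'e'
  22: (17,12) 0 ''
  23: (12,18) 1 'f'
  24: (18,15) 2 'fd'
  25: (15,11) 1 'f'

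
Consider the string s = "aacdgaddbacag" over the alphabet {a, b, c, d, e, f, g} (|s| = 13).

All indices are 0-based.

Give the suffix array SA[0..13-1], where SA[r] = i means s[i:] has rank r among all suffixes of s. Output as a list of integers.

rank→(start, suffix):
  0 → (0, 'aacdgaddbacag')
  1 → (9, 'acag')
  2 → (1, 'acdgaddbacag')
  3 → (5, 'addbacag')
  4 → (11, 'ag')
  5 → (8, 'bacag')
  6 → (10, 'cag')
  7 → (2, 'cdgaddbacag')
  8 → (7, 'dbacag')
  9 → (6, 'ddbacag')
  10 → (3, 'dgaddbacag')
  11 → (12, 'g')
  12 → (4, 'gaddbacag')

[0, 9, 1, 5, 11, 8, 10, 2, 7, 6, 3, 12, 4]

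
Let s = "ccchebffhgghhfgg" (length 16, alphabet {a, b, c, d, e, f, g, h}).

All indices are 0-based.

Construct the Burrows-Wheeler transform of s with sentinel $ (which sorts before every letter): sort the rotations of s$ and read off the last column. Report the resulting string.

rank  rotation           last
    0  $ccchebffhgghhfgg  g
    1  bffhgghhfgg$ccche  e
    2  ccchebffhgghhfgg$  $
    3  cchebffhgghhfgg$c  c
    4  chebffhgghhfgg$cc  c
    5  ebffhgghhfgg$ccch  h
    6  ffhgghhfgg$cccheb  b
    7  fgg$ccchebffhgghh  h
    8  fhgghhfgg$ccchebf  f
    9  g$ccchebffhgghhfg  g
   10  gg$ccchebffhgghhf  f
   11  gghhfgg$ccchebffh  h
   12  ghhfgg$ccchebffhg  g
   13  hebffhgghhfgg$ccc  c
   14  hfgg$ccchebffhggh  h
   15  hgghhfgg$ccchebff  f
   16  hhfgg$ccchebffhgg  g

ge$cchbhfgfhgchfg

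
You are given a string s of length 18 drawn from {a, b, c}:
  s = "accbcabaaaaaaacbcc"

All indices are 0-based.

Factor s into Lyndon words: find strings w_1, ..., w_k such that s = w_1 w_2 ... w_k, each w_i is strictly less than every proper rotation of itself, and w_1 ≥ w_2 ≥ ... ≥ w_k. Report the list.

["accbc", "ab", "aaaaaaacbcc"]

emit factor 1: 'accbc' (i=0, period=5)
emit factor 2: 'ab' (i=5, period=2)
emit factor 3: 'aaaaaaacbcc' (i=7, period=11)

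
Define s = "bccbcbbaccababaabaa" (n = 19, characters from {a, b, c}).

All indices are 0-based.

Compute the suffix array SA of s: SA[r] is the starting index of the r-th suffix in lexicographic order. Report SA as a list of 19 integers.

[18, 17, 14, 15, 12, 10, 7, 16, 13, 11, 6, 5, 3, 0, 9, 4, 2, 8, 1]

rank | idx | suffix
   0 |  18 | a
   1 |  17 | aa
   2 |  14 | aabaa
   3 |  15 | abaa
   4 |  12 | abaabaa
   5 |  10 | ababaabaa
   6 |   7 | accababaabaa
   7 |  16 | baa
   8 |  13 | baabaa
   9 |  11 | babaabaa
  10 |   6 | baccababaabaa
  11 |   5 | bbaccababaabaa
  12 |   3 | bcbbaccababaabaa
  13 |   0 | bccbcbbaccababaabaa
  14 |   9 | cababaabaa
  15 |   4 | cbbaccababaabaa
  16 |   2 | cbcbbaccababaabaa
  17 |   8 | ccababaabaa
  18 |   1 | ccbcbbaccababaabaa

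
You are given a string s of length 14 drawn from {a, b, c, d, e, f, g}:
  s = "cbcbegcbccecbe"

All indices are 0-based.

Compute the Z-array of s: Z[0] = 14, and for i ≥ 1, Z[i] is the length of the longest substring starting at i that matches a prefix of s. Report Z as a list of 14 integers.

[14, 0, 2, 0, 0, 0, 3, 0, 1, 1, 0, 2, 0, 0]

Z[0]=14
i=1: i≥r, start 0; Z[1]=0
i=2: i≥r, start 0; Z[2]=2 extend→box=[2,4)
i=3: min(r-i=1, Z[1]=0)=0; Z[3]=0
i=4: i≥r, start 0; Z[4]=0
i=5: i≥r, start 0; Z[5]=0
i=6: i≥r, start 0; Z[6]=3 extend→box=[6,9)
i=7: min(r-i=2, Z[1]=0)=0; Z[7]=0
i=8: min(r-i=1, Z[2]=2)=1; Z[8]=1
i=9: i≥r, start 0; Z[9]=1 extend→box=[9,10)
i=10: i≥r, start 0; Z[10]=0
i=11: i≥r, start 0; Z[11]=2 extend→box=[11,13)
i=12: min(r-i=1, Z[1]=0)=0; Z[12]=0
i=13: i≥r, start 0; Z[13]=0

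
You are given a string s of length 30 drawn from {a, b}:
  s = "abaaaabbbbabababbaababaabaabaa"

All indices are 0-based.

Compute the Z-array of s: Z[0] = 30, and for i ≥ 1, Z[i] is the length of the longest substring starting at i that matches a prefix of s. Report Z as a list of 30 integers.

[30, 0, 1, 1, 1, 2, 0, 0, 0, 0, 3, 0, 3, 0, 2, 0, 0, 1, 3, 0, 4, 0, 1, 4, 0, 1, 4, 0, 1, 1]

Z[0]=30
i=1: outside box; Z[1]=0
i=2: outside box; Z[2]=1 extend→box=[2,3)
i=3: outside box; Z[3]=1 extend→box=[3,4)
i=4: outside box; Z[4]=1 extend→box=[4,5)
i=5: outside box; Z[5]=2 extend→box=[5,7)
i=6: min(r-i=1, Z[1]=0)=0; Z[6]=0
i=7: outside box; Z[7]=0
i=8: outside box; Z[8]=0
i=9: outside box; Z[9]=0
i=10: outside box; Z[10]=3 extend→box=[10,13)
i=11: min(r-i=2, Z[1]=0)=0; Z[11]=0
i=12: min(r-i=1, Z[2]=1)=1; Z[12]=3 extend→box=[12,15)
i=13: min(r-i=2, Z[1]=0)=0; Z[13]=0
i=14: min(r-i=1, Z[2]=1)=1; Z[14]=2 extend→box=[14,16)
i=15: min(r-i=1, Z[1]=0)=0; Z[15]=0
i=16: outside box; Z[16]=0
i=17: outside box; Z[17]=1 extend→box=[17,18)
i=18: outside box; Z[18]=3 extend→box=[18,21)
i=19: min(r-i=2, Z[1]=0)=0; Z[19]=0
i=20: min(r-i=1, Z[2]=1)=1; Z[20]=4 extend→box=[20,24)
i=21: min(r-i=3, Z[1]=0)=0; Z[21]=0
i=22: min(r-i=2, Z[2]=1)=1; Z[22]=1
i=23: min(r-i=1, Z[3]=1)=1; Z[23]=4 extend→box=[23,27)
i=24: min(r-i=3, Z[1]=0)=0; Z[24]=0
i=25: min(r-i=2, Z[2]=1)=1; Z[25]=1
i=26: min(r-i=1, Z[3]=1)=1; Z[26]=4 extend→box=[26,30)
i=27: min(r-i=3, Z[1]=0)=0; Z[27]=0
i=28: min(r-i=2, Z[2]=1)=1; Z[28]=1
i=29: min(r-i=1, Z[3]=1)=1; Z[29]=1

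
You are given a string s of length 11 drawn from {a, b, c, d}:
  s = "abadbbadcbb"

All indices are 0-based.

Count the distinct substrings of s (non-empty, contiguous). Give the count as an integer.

55

rank | idx | suffix
   0 |   0 | abadbbadcbb
   1 |   2 | adbbadcbb
   2 |   6 | adcbb
   3 |  10 | b
   4 |   1 | badbbadcbb
   5 |   5 | badcbb
   6 |   9 | bb
   7 |   4 | bbadcbb
   8 |   8 | cbb
   9 |   3 | dbbadcbb
  10 |   7 | dcbb

SA = [0, 2, 6, 10, 1, 5, 9, 4, 8, 3, 7]
i: (SA[i-1],SA[i]) lcp shared
  1: (0,2) 1 'a'
  2: (2,6) 2 'ad'
  3: (6,10) 0 ''
  4: (10,1) 1 'b'
  5: (1,5) 3 'bad'
  6: (5,9) 1 'b'
  7: (9,4) 2 'bb'
  8: (4,8) 0 ''
  9: (8,3) 0 ''
  10: (3,7) 1 'd'

n(n+1)/2 = 11·12/2 = 66
Σ LCP = 0 + 1 + 2 + 0 + 1 + 3 + 1 + 2 + 0 + 0 + 1 = 11
distinct = 66 − 11 = 55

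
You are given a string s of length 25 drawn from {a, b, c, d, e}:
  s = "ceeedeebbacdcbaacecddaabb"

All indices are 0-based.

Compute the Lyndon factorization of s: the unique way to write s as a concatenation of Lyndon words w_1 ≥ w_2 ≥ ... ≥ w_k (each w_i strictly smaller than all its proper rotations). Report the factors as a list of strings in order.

["ceeedee", "b", "b", "acdcb", "aacecdd", "aabb"]

emit factor 1: 'ceeedee' (i=0, period=7)
emit factor 2: 'b' (i=7, period=1)
emit factor 3: 'b' (i=8, period=1)
emit factor 4: 'acdcb' (i=9, period=5)
emit factor 5: 'aacecdd' (i=14, period=7)
emit factor 6: 'aabb' (i=21, period=4)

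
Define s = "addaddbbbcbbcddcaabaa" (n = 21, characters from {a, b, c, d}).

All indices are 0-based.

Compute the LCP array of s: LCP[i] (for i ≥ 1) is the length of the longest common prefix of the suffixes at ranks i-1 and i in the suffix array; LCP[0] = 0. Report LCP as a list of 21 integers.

[0, 1, 2, 1, 1, 3, 0, 1, 2, 3, 1, 2, 0, 1, 1, 0, 1, 1, 1, 2, 2]

rank→(start, suffix):
  0 → (20, 'a')
  1 → (19, 'aa')
  2 → (16, 'aabaa')
  3 → (17, 'abaa')
  4 → (0, 'addaddbbbcbbcddcaabaa')
  5 → (3, 'addbbbcbbcddcaabaa')
  6 → (18, 'baa')
  7 → (6, 'bbbcbbcddcaabaa')
  8 → (7, 'bbcbbcddcaabaa')
  9 → (10, 'bbcddcaabaa')
  10 → (8, 'bcbbcddcaabaa')
  11 → (11, 'bcddcaabaa')
  12 → (15, 'caabaa')
  13 → (9, 'cbbcddcaabaa')
  14 → (12, 'cddcaabaa')
  15 → (2, 'daddbbbcbbcddcaabaa')
  16 → (5, 'dbbbcbbcddcaabaa')
  17 → (14, 'dcaabaa')
  18 → (1, 'ddaddbbbcbbcddcaabaa')
  19 → (4, 'ddbbbcbbcddcaabaa')
  20 → (13, 'ddcaabaa')

SA = [20, 19, 16, 17, 0, 3, 18, 6, 7, 10, 8, 11, 15, 9, 12, 2, 5, 14, 1, 4, 13]
i: (SA[i-1],SA[i]) lcp shared
  1: (20,19) 1 'a'
  2: (19,16) 2 'aa'
  3: (16,17) 1 'a'
  4: (17,0) 1 'a'
  5: (0,3) 3 'add'
  6: (3,18) 0 ''
  7: (18,6) 1 'b'
  8: (6,7) 2 'bb'
  9: (7,10) 3 'bbc'
  10: (10,8) 1 'b'
  11: (8,11) 2 'bc'
  12: (11,15) 0 ''
  13: (15,9) 1 'c'
  14: (9,12) 1 'c'
  15: (12,2) 0 ''
  16: (2,5) 1 'd'
  17: (5,14) 1 'd'
  18: (14,1) 1 'd'
  19: (1,4) 2 'dd'
  20: (4,13) 2 'dd'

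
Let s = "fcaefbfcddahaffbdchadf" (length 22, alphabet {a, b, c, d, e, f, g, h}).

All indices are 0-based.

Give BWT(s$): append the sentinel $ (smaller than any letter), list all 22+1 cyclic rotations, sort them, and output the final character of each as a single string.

rank  rotation                 last
    0  $fcaefbfcddahaffbdchadf  f
    1  adf$fcaefbfcddahaffbdch  h
    2  aefbfcddahaffbdchadf$fc  c
    3  affbdchadf$fcaefbfcddah  h
    4  ahaffbdchadf$fcaefbfcdd  d
    5  bdchadf$fcaefbfcddahaff  f
    6  bfcddahaffbdchadf$fcaef  f
    7  caefbfcddahaffbdchadf$f  f
    8  cddahaffbdchadf$fcaefbf  f
    9  chadf$fcaefbfcddahaffbd  d
   10  dahaffbdchadf$fcaefbfcd  d
   11  dchadf$fcaefbfcddahaffb  b
   12  ddahaffbdchadf$fcaefbfc  c
   13  df$fcaefbfcddahaffbdcha  a
   14  efbfcddahaffbdchadf$fca  a
   15  f$fcaefbfcddahaffbdchad  d
   16  fbdchadf$fcaefbfcddahaf  f
   17  fbfcddahaffbdchadf$fcae  e
   18  fcaefbfcddahaffbdchadf$  $
   19  fcddahaffbdchadf$fcaefb  b
   20  ffbdchadf$fcaefbfcddaha  a
   21  hadf$fcaefbfcddahaffbdc  c
   22  haffbdchadf$fcaefbfcdda  a

fhchdffffddbcaadfe$baca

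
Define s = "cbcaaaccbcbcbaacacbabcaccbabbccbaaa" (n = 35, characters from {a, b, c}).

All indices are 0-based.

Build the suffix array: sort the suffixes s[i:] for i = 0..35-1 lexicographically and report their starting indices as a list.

[34, 33, 32, 3, 13, 4, 26, 19, 14, 16, 22, 5, 31, 12, 25, 18, 27, 1, 20, 10, 8, 28, 2, 15, 21, 30, 11, 24, 17, 0, 9, 7, 29, 23, 6]

rank→(start, suffix):
  0 → (34, 'a')
  1 → (33, 'aa')
  2 → (32, 'aaa')
  3 → (3, 'aaaccbcbcbaacacbabcaccbabbccbaaa')
  4 → (13, 'aacacbabcaccbabbccbaaa')
  5 → (4, 'aaccbcbcbaacacbabcaccbabbccbaaa')
  6 → (26, 'abbccbaaa')
  7 → (19, 'abcaccbabbccbaaa')
  8 → (14, 'acacbabcaccbabbccbaaa')
  9 → (16, 'acbabcaccbabbccbaaa')
  10 → (22, 'accbabbccbaaa')
  11 → (5, 'accbcbcbaacacbabcaccbabbccbaaa')
  12 → (31, 'baaa')
  13 → (12, 'baacacbabcaccbabbccbaaa')
  14 → (25, 'babbccbaaa')
  15 → (18, 'babcaccbabbccbaaa')
  16 → (27, 'bbccbaaa')
  17 → (1, 'bcaaaccbcbcbaacacbabcaccbabbccbaaa')
  18 → (20, 'bcaccbabbccbaaa')
  19 → (10, 'bcbaacacbabcaccbabbccbaaa')
  20 → (8, 'bcbcbaacacbabcaccbabbccbaaa')
  21 → (28, 'bccbaaa')
  22 → (2, 'caaaccbcbcbaacacbabcaccbabbccbaaa')
  23 → (15, 'cacbabcaccbabbccbaaa')
  24 → (21, 'caccbabbccbaaa')
  25 → (30, 'cbaaa')
  26 → (11, 'cbaacacbabcaccbabbccbaaa')
  27 → (24, 'cbabbccbaaa')
  28 → (17, 'cbabcaccbabbccbaaa')
  29 → (0, 'cbcaaaccbcbcbaacacbabcaccbabbccbaaa')
  30 → (9, 'cbcbaacacbabcaccbabbccbaaa')
  31 → (7, 'cbcbcbaacacbabcaccbabbccbaaa')
  32 → (29, 'ccbaaa')
  33 → (23, 'ccbabbccbaaa')
  34 → (6, 'ccbcbcbaacacbabcaccbabbccbaaa')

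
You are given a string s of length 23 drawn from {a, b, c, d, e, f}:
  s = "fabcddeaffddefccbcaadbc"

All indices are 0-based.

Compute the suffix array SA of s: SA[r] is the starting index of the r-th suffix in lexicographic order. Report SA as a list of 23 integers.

rank→(start, suffix):
  0 → (18, 'aadbc')
  1 → (1, 'abcddeaffddefccbcaadbc')
  2 → (19, 'adbc')
  3 → (7, 'affddefccbcaadbc')
  4 → (21, 'bc')
  5 → (16, 'bcaadbc')
  6 → (2, 'bcddeaffddefccbcaadbc')
  7 → (22, 'c')
  8 → (17, 'caadbc')
  9 → (15, 'cbcaadbc')
  10 → (14, 'ccbcaadbc')
  11 → (3, 'cddeaffddefccbcaadbc')
  12 → (20, 'dbc')
  13 → (4, 'ddeaffddefccbcaadbc')
  14 → (10, 'ddefccbcaadbc')
  15 → (5, 'deaffddefccbcaadbc')
  16 → (11, 'defccbcaadbc')
  17 → (6, 'eaffddefccbcaadbc')
  18 → (12, 'efccbcaadbc')
  19 → (0, 'fabcddeaffddefccbcaadbc')
  20 → (13, 'fccbcaadbc')
  21 → (9, 'fddefccbcaadbc')
  22 → (8, 'ffddefccbcaadbc')

[18, 1, 19, 7, 21, 16, 2, 22, 17, 15, 14, 3, 20, 4, 10, 5, 11, 6, 12, 0, 13, 9, 8]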